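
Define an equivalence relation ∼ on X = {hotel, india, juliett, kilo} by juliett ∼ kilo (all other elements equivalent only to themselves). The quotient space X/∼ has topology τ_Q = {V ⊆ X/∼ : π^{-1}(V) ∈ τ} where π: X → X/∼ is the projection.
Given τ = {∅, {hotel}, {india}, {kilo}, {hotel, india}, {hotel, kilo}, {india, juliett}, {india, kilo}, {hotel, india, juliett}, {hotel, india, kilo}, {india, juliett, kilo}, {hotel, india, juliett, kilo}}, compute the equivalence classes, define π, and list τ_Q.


X/∼ = {[hotel], [india], [juliett=kilo]}; |τ_Q| = 6.

Equivalence classes: [hotel], [india], [juliett=kilo].
Quotient map π: X → X/∼ sends hotel ↦ [hotel], india ↦ [india], juliett ↦ [juliett=kilo], kilo ↦ [juliett=kilo].
For each subset V ⊆ X/∼, compute π^{-1}(V) ⊆ X and check whether π^{-1}(V) ∈ τ. V is open in τ_Q iff π^{-1}(V) ∈ τ.
  V = {}: π^{-1}(V) = ∅ ∈ τ ✓.
  V = {[hotel]}: π^{-1}(V) = {hotel} ∈ τ ✓.
  V = {[india]}: π^{-1}(V) = {india} ∈ τ ✓.
  V = {[hotel], [india]}: π^{-1}(V) = {hotel, india} ∈ τ ✓.
  V = {[juliett=kilo]}: π^{-1}(V) = {juliett, kilo} ∉ τ ✗.
  V = {[hotel], [juliett=kilo]}: π^{-1}(V) = {hotel, juliett, kilo} ∉ τ ✗.
  V = {[india], [juliett=kilo]}: π^{-1}(V) = {india, juliett, kilo} ∈ τ ✓.
  V = {[hotel], [india], [juliett=kilo]}: π^{-1}(V) = {hotel, india, juliett, kilo} ∈ τ ✓.
Open sets in the quotient: τ_Q = {{}, {[hotel]}, {[india]}, {[hotel], [india]}, {[india], [juliett=kilo]}, {[hotel], [india], [juliett=kilo]}} (6 elements).


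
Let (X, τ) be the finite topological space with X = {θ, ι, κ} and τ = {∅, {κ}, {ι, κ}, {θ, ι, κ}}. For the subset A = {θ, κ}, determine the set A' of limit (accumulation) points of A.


A' = {θ, ι}

For each x ∈ X, list the open sets U ∈ τ with x ∈ U, then check whether U ∩ (A ∖ {x}) ≠ ∅ for every such U.
  x = θ: opens ∋ x are {θ, ι, κ}; each meets A ∖ {θ}, so x IS a limit point.
  x = ι: opens ∋ x are {ι, κ}, {θ, ι, κ}; each meets A ∖ {ι}, so x IS a limit point.
  x = κ: open {κ} ∋ x has {κ} ∩ (A ∖ {κ}) = ∅, so x is NOT a limit point.
Collecting: A' = {θ, ι}.


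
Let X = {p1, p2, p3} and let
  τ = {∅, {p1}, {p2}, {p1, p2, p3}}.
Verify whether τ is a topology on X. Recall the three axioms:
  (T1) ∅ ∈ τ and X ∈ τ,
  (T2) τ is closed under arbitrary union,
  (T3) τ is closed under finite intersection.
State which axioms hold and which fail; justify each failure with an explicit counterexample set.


τ is NOT a topology on X.

Axiom (T1): ∅ ∈ τ? Yes; X ∈ τ? Yes.
Axiom (T2/T3): check pairwise unions and intersections of members of τ.
Counterexample for (T2): {p1} ∪ {p2} = {p1, p2} ∉ τ. Therefore τ is NOT a topology.


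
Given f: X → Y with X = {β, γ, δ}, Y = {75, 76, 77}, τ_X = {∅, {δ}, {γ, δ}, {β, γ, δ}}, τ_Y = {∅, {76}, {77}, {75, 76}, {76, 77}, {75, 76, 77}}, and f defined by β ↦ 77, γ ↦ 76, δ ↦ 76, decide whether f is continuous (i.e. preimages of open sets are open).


f is NOT continuous.

Compute f^{-1}(U) for each U ∈ τ_Y:
  U = ∅: f^{-1}(U) = ∅ ∈ τ_X ✓.
  U = {76}: f^{-1}(U) = {γ, δ} ∈ τ_X ✓.
  U = {77}: f^{-1}(U) = {β} ∉ τ_X ✗.
  U = {75, 76}: f^{-1}(U) = {γ, δ} ∈ τ_X ✓.
  U = {76, 77}: f^{-1}(U) = {β, γ, δ} ∈ τ_X ✓.
  U = {75, 76, 77}: f^{-1}(U) = {β, γ, δ} ∈ τ_X ✓.
Found U = {77} with f^{-1}(U) = {β} not in τ_X. Therefore f is NOT continuous.


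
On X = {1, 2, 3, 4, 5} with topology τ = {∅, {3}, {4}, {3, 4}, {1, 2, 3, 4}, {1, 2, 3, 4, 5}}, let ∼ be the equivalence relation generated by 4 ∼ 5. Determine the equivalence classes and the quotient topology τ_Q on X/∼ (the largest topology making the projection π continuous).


X/∼ = {[1], [2], [3], [4=5]}; |τ_Q| = 3.

Equivalence classes: [1], [2], [3], [4=5].
Quotient map π: X → X/∼ sends 1 ↦ [1], 2 ↦ [2], 3 ↦ [3], 4 ↦ [4=5], 5 ↦ [4=5].
For each subset V ⊆ X/∼, compute π^{-1}(V) ⊆ X and check whether π^{-1}(V) ∈ τ. V is open in τ_Q iff π^{-1}(V) ∈ τ.
  V = {}: π^{-1}(V) = ∅ ∈ τ ✓.
  V = {[1]}: π^{-1}(V) = {1} ∉ τ ✗.
  V = {[2]}: π^{-1}(V) = {2} ∉ τ ✗.
  V = {[1], [2]}: π^{-1}(V) = {1, 2} ∉ τ ✗.
  V = {[3]}: π^{-1}(V) = {3} ∈ τ ✓.
  V = {[1], [3]}: π^{-1}(V) = {1, 3} ∉ τ ✗.
  V = {[2], [3]}: π^{-1}(V) = {2, 3} ∉ τ ✗.
  V = {[1], [2], [3]}: π^{-1}(V) = {1, 2, 3} ∉ τ ✗.
  V = {[4=5]}: π^{-1}(V) = {4, 5} ∉ τ ✗.
  V = {[1], [4=5]}: π^{-1}(V) = {1, 4, 5} ∉ τ ✗.
  V = {[2], [4=5]}: π^{-1}(V) = {2, 4, 5} ∉ τ ✗.
  V = {[1], [2], [4=5]}: π^{-1}(V) = {1, 2, 4, 5} ∉ τ ✗.
  V = {[3], [4=5]}: π^{-1}(V) = {3, 4, 5} ∉ τ ✗.
  V = {[1], [3], [4=5]}: π^{-1}(V) = {1, 3, 4, 5} ∉ τ ✗.
  V = {[2], [3], [4=5]}: π^{-1}(V) = {2, 3, 4, 5} ∉ τ ✗.
  V = {[1], [2], [3], [4=5]}: π^{-1}(V) = {1, 2, 3, 4, 5} ∈ τ ✓.
Open sets in the quotient: τ_Q = {{}, {[3]}, {[1], [2], [3], [4=5]}} (3 elements).


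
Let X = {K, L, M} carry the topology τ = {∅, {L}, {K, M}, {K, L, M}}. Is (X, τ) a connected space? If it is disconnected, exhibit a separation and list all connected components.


(X, τ) is disconnected; components = [{L}, {K, M}].

Find clopen sets (U ∈ τ with X ∖ U ∈ τ):
  U = ∅, X ∖ U = {K, L, M} — both open, so U is clopen.
  U = {L}, X ∖ U = {K, M} — both open, so U is clopen.
  U = {K, M}, X ∖ U = {L} — both open, so U is clopen.
  U = {K, L, M}, X ∖ U = ∅ — both open, so U is clopen.
Nontrivial clopen(s) exist: e.g. {K, M}. So (X, τ) is disconnected.
Compute connected components by grouping points that agree on all clopens:
  component: {L}
  component: {K, M}


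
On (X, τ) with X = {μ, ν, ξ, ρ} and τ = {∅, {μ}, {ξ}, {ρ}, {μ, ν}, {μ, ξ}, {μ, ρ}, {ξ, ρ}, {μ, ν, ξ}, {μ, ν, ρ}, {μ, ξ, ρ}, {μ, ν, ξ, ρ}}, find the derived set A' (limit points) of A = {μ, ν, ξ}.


A' = {ν}

For each x ∈ X, list the open sets U ∈ τ with x ∈ U, then check whether U ∩ (A ∖ {x}) ≠ ∅ for every such U.
  x = μ: open {μ} ∋ x has {μ} ∩ (A ∖ {μ}) = ∅, so x is NOT a limit point.
  x = ν: opens ∋ x are {μ, ν}, {μ, ν, ξ}, {μ, ν, ρ}, {μ, ν, ξ, ρ}; each meets A ∖ {ν}, so x IS a limit point.
  x = ξ: open {ξ} ∋ x has {ξ} ∩ (A ∖ {ξ}) = ∅, so x is NOT a limit point.
  x = ρ: open {ρ} ∋ x has {ρ} ∩ (A ∖ {ρ}) = ∅, so x is NOT a limit point.
Collecting: A' = {ν}.


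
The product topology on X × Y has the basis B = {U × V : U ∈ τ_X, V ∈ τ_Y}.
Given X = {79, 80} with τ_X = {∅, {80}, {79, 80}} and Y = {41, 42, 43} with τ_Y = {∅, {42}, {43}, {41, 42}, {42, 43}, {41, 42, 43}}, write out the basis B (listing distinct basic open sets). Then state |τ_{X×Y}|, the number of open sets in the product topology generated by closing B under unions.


Basis B = {∅ × ∅, {80} × {42}, {80} × {43}, {79, 80} × {42}, {79, 80} × {43}, {80} × {41, 42}, {80} × {42, 43}, {80} × {41, 42, 43}, {79, 80} × {41, 42}, {79, 80} × {42, 43}, {79, 80} × {41, 42, 43}}; |τ_{X×Y}| = 18.

Enumerate products U × V with U ∈ τ_X, V ∈ τ_Y (deduplicated):
  ∅ × ∅ = {} (∅)
  {80} × {42} = {(80,42)}
  {80} × {43} = {(80,43)}
  {79, 80} × {42} = {(79,42), (80,42)}
  {79, 80} × {43} = {(79,43), (80,43)}
  {80} × {41, 42} = {(80,41), (80,42)}
  {80} × {42, 43} = {(80,42), (80,43)}
  {80} × {41, 42, 43} = {(80,41), (80,42), (80,43)}
  {79, 80} × {41, 42} = {(79,41), (79,42), (80,41), (80,42)}
  {79, 80} × {42, 43} = {(79,42), (79,43), (80,42), (80,43)}
  {79, 80} × {41, 42, 43} = {(79,41), (79,42), (79,43), (80,41), (80,42), (80,43)}
These 11 distinct sets form the basis B.
Close under arbitrary unions to get τ_{X×Y}; counting gives |τ_{X×Y}| = 18.


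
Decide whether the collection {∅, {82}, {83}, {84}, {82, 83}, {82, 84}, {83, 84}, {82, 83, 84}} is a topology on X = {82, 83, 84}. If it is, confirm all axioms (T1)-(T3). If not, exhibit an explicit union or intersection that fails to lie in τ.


τ IS a topology on X.

Axiom (T1): ∅ ∈ τ? Yes; X ∈ τ? Yes.
Axiom (T2/T3): check pairwise unions and intersections of members of τ.
All pairwise intersections and unions checked — each lies in τ. Therefore τ satisfies (T1), (T2), (T3): it IS a topology on X.


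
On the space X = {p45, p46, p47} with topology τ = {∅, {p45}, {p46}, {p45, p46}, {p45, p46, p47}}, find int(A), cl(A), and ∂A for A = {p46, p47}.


int(A) = {p46}, cl(A) = {p46, p47}, ∂A = {p47}.

Closed sets in (X, τ) are complements of opens:
  closed(X, τ) = {∅, {p47}, {p45, p47}, {p46, p47}, {p45, p46, p47}}.
int(A) = ⋃ {U ∈ τ : U ⊆ A}. Opens contained in A: ∅, {p46}.
Taking the union of these: int(A) = {p46}.
cl(A) = ⋂ {C closed : A ⊆ C}. Closed sets containing A: {p46, p47}, {p45, p46, p47}.
Intersecting these: cl(A) = {p46, p47}.
∂A = cl(A) ∖ int(A) = {p46, p47} ∖ {p46} = {p47}.


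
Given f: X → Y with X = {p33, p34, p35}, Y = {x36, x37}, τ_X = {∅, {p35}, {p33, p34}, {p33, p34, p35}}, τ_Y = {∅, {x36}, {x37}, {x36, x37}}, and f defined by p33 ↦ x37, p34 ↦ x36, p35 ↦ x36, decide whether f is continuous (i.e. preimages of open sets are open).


f is NOT continuous.

Compute f^{-1}(U) for each U ∈ τ_Y:
  U = ∅: f^{-1}(U) = ∅ ∈ τ_X ✓.
  U = {x36}: f^{-1}(U) = {p34, p35} ∉ τ_X ✗.
  U = {x37}: f^{-1}(U) = {p33} ∉ τ_X ✗.
  U = {x36, x37}: f^{-1}(U) = {p33, p34, p35} ∈ τ_X ✓.
Found U = {x36} with f^{-1}(U) = {p34, p35} not in τ_X. Therefore f is NOT continuous.


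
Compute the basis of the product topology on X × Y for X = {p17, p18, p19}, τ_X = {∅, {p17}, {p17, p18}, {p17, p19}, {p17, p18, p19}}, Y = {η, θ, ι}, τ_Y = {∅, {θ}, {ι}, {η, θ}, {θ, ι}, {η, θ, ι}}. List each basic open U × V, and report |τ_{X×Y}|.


Basis B = {∅ × ∅, {p17} × {θ}, {p17} × {ι}, {p17} × {η, θ}, {p17} × {θ, ι}, {p17, p18} × {θ}, {p17, p19} × {θ}, {p17, p18} × {ι}, {p17, p19} × {ι}, {p17} × {η, θ, ι}, {p17, p18, p19} × {θ}, {p17, p18, p19} × {ι}, {p17, p18} × {η, θ}, {p17, p19} × {η, θ}, {p17, p18} × {θ, ι}, {p17, p19} × {θ, ι}, {p17, p18} × {η, θ, ι}, {p17, p19} × {η, θ, ι}, {p17, p18, p19} × {η, θ}, {p17, p18, p19} × {θ, ι}, {p17, p18, p19} × {η, θ, ι}}; |τ_{X×Y}| = 70.

Enumerate products U × V with U ∈ τ_X, V ∈ τ_Y (deduplicated):
  ∅ × ∅ = {} (∅)
  {p17} × {θ} = {(p17,θ)}
  {p17} × {ι} = {(p17,ι)}
  {p17} × {η, θ} = {(p17,η), (p17,θ)}
  {p17} × {θ, ι} = {(p17,θ), (p17,ι)}
  {p17, p18} × {θ} = {(p17,θ), (p18,θ)}
  {p17, p19} × {θ} = {(p17,θ), (p19,θ)}
  {p17, p18} × {ι} = {(p17,ι), (p18,ι)}
  {p17, p19} × {ι} = {(p17,ι), (p19,ι)}
  {p17} × {η, θ, ι} = {(p17,η), (p17,θ), (p17,ι)}
  {p17, p18, p19} × {θ} = {(p17,θ), (p18,θ), (p19,θ)}
  {p17, p18, p19} × {ι} = {(p17,ι), (p18,ι), (p19,ι)}
  {p17, p18} × {η, θ} = {(p17,η), (p17,θ), (p18,η), (p18,θ)}
  {p17, p19} × {η, θ} = {(p17,η), (p17,θ), (p19,η), (p19,θ)}
  {p17, p18} × {θ, ι} = {(p17,θ), (p17,ι), (p18,θ), (p18,ι)}
  {p17, p19} × {θ, ι} = {(p17,θ), (p17,ι), (p19,θ), (p19,ι)}
  {p17, p18} × {η, θ, ι} = {(p17,η), (p17,θ), (p17,ι), (p18,η), (p18,θ), (p18,ι)}
  {p17, p19} × {η, θ, ι} = {(p17,η), (p17,θ), (p17,ι), (p19,η), (p19,θ), (p19,ι)}
  {p17, p18, p19} × {η, θ} = {(p17,η), (p17,θ), (p18,η), (p18,θ), (p19,η), (p19,θ)}
  {p17, p18, p19} × {θ, ι} = {(p17,θ), (p17,ι), (p18,θ), (p18,ι), (p19,θ), (p19,ι)}
  {p17, p18, p19} × {η, θ, ι} = {(p17,η), (p17,θ), (p17,ι), (p18,η), (p18,θ), (p18,ι), (p19,η), (p19,θ), (p19,ι)}
These 21 distinct sets form the basis B.
Close under arbitrary unions to get τ_{X×Y}; counting gives |τ_{X×Y}| = 70.


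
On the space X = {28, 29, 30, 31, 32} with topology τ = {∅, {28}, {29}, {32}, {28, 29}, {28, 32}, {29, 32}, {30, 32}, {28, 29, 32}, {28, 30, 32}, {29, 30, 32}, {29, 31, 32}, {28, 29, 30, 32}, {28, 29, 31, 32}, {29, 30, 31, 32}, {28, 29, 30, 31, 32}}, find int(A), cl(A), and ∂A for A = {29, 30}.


int(A) = {29}, cl(A) = {29, 30, 31}, ∂A = {30, 31}.

Closed sets in (X, τ) are complements of opens:
  closed(X, τ) = {∅, {28}, {30}, {31}, {28, 30}, {28, 31}, {29, 31}, {30, 31}, {28, 29, 31}, {28, 30, 31}, {29, 30, 31}, {30, 31, 32}, {28, 29, 30, 31}, {28, 30, 31, 32}, {29, 30, 31, 32}, {28, 29, 30, 31, 32}}.
int(A) = ⋃ {U ∈ τ : U ⊆ A}. Opens contained in A: ∅, {29}.
Taking the union of these: int(A) = {29}.
cl(A) = ⋂ {C closed : A ⊆ C}. Closed sets containing A: {29, 30, 31}, {28, 29, 30, 31}, {29, 30, 31, 32}, {28, 29, 30, 31, 32}.
Intersecting these: cl(A) = {29, 30, 31}.
∂A = cl(A) ∖ int(A) = {29, 30, 31} ∖ {29} = {30, 31}.


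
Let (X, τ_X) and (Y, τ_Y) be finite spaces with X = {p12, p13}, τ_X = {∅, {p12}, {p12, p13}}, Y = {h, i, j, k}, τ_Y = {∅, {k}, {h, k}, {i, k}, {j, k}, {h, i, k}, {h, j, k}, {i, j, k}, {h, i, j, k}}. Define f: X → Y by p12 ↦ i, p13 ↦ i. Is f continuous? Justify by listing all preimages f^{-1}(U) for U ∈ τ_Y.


f IS continuous.

Compute f^{-1}(U) for each U ∈ τ_Y:
  U = ∅: f^{-1}(U) = ∅ ∈ τ_X ✓.
  U = {k}: f^{-1}(U) = ∅ ∈ τ_X ✓.
  U = {h, k}: f^{-1}(U) = ∅ ∈ τ_X ✓.
  U = {i, k}: f^{-1}(U) = {p12, p13} ∈ τ_X ✓.
  U = {j, k}: f^{-1}(U) = ∅ ∈ τ_X ✓.
  U = {h, i, k}: f^{-1}(U) = {p12, p13} ∈ τ_X ✓.
  U = {h, j, k}: f^{-1}(U) = ∅ ∈ τ_X ✓.
  U = {i, j, k}: f^{-1}(U) = {p12, p13} ∈ τ_X ✓.
  U = {h, i, j, k}: f^{-1}(U) = {p12, p13} ∈ τ_X ✓.
Every preimage lies in τ_X, so f IS continuous.


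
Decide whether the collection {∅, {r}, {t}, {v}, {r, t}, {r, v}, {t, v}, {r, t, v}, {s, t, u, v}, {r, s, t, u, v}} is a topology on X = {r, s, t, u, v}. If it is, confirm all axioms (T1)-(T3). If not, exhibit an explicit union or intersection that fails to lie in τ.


τ IS a topology on X.

Axiom (T1): ∅ ∈ τ? Yes; X ∈ τ? Yes.
Axiom (T2/T3): check pairwise unions and intersections of members of τ.
All pairwise intersections and unions checked — each lies in τ. Therefore τ satisfies (T1), (T2), (T3): it IS a topology on X.


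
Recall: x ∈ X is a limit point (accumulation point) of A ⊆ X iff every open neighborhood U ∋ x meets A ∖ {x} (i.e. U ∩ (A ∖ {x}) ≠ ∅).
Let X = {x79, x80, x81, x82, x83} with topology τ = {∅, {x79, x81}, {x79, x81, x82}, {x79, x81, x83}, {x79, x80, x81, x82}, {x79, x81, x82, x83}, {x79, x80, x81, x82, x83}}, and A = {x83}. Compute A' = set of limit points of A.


A' = ∅

For each x ∈ X, list the open sets U ∈ τ with x ∈ U, then check whether U ∩ (A ∖ {x}) ≠ ∅ for every such U.
  x = x79: open {x79, x81} ∋ x has {x79, x81} ∩ (A ∖ {x79}) = ∅, so x is NOT a limit point.
  x = x80: open {x79, x80, x81, x82} ∋ x has {x79, x80, x81, x82} ∩ (A ∖ {x80}) = ∅, so x is NOT a limit point.
  x = x81: open {x79, x81} ∋ x has {x79, x81} ∩ (A ∖ {x81}) = ∅, so x is NOT a limit point.
  x = x82: open {x79, x81, x82} ∋ x has {x79, x81, x82} ∩ (A ∖ {x82}) = ∅, so x is NOT a limit point.
  x = x83: open {x79, x81, x83} ∋ x has {x79, x81, x83} ∩ (A ∖ {x83}) = ∅, so x is NOT a limit point.
Collecting: A' = ∅.


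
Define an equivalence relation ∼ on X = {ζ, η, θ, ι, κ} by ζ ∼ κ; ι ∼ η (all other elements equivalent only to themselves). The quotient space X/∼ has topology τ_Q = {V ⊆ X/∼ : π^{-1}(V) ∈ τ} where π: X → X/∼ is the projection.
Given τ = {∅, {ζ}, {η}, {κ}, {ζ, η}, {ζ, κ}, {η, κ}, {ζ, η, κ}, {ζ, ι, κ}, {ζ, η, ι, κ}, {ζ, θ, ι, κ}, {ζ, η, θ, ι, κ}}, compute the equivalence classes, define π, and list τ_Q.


X/∼ = {[ζ=κ], [η=ι], [θ]}; |τ_Q| = 4.

Equivalence classes: [ζ=κ], [η=ι], [θ].
Quotient map π: X → X/∼ sends ζ ↦ [ζ=κ], η ↦ [η=ι], θ ↦ [θ], ι ↦ [η=ι], κ ↦ [ζ=κ].
For each subset V ⊆ X/∼, compute π^{-1}(V) ⊆ X and check whether π^{-1}(V) ∈ τ. V is open in τ_Q iff π^{-1}(V) ∈ τ.
  V = {}: π^{-1}(V) = ∅ ∈ τ ✓.
  V = {[ζ=κ]}: π^{-1}(V) = {ζ, κ} ∈ τ ✓.
  V = {[η=ι]}: π^{-1}(V) = {η, ι} ∉ τ ✗.
  V = {[ζ=κ], [η=ι]}: π^{-1}(V) = {ζ, η, ι, κ} ∈ τ ✓.
  V = {[θ]}: π^{-1}(V) = {θ} ∉ τ ✗.
  V = {[ζ=κ], [θ]}: π^{-1}(V) = {ζ, θ, κ} ∉ τ ✗.
  V = {[η=ι], [θ]}: π^{-1}(V) = {η, θ, ι} ∉ τ ✗.
  V = {[ζ=κ], [η=ι], [θ]}: π^{-1}(V) = {ζ, η, θ, ι, κ} ∈ τ ✓.
Open sets in the quotient: τ_Q = {{}, {[ζ=κ]}, {[ζ=κ], [η=ι]}, {[ζ=κ], [η=ι], [θ]}} (4 elements).


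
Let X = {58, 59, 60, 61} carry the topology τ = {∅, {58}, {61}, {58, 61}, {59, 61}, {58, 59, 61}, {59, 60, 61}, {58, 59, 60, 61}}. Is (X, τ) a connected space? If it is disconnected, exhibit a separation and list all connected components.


(X, τ) is disconnected; components = [{58}, {59, 60, 61}].

Find clopen sets (U ∈ τ with X ∖ U ∈ τ):
  U = ∅, X ∖ U = {58, 59, 60, 61} — both open, so U is clopen.
  U = {58}, X ∖ U = {59, 60, 61} — both open, so U is clopen.
  U = {59, 60, 61}, X ∖ U = {58} — both open, so U is clopen.
  U = {58, 59, 60, 61}, X ∖ U = ∅ — both open, so U is clopen.
Nontrivial clopen(s) exist: e.g. {59, 60, 61}. So (X, τ) is disconnected.
Compute connected components by grouping points that agree on all clopens:
  component: {58}
  component: {59, 60, 61}


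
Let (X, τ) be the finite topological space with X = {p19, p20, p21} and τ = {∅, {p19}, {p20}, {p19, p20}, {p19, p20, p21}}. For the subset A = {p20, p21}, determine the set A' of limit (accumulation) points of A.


A' = {p21}

For each x ∈ X, list the open sets U ∈ τ with x ∈ U, then check whether U ∩ (A ∖ {x}) ≠ ∅ for every such U.
  x = p19: open {p19} ∋ x has {p19} ∩ (A ∖ {p19}) = ∅, so x is NOT a limit point.
  x = p20: open {p20} ∋ x has {p20} ∩ (A ∖ {p20}) = ∅, so x is NOT a limit point.
  x = p21: opens ∋ x are {p19, p20, p21}; each meets A ∖ {p21}, so x IS a limit point.
Collecting: A' = {p21}.


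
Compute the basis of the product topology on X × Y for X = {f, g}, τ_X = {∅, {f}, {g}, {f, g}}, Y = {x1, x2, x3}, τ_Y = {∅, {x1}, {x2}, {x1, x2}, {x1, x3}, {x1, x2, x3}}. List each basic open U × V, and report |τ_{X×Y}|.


Basis B = {∅ × ∅, {f} × {x1}, {f} × {x2}, {g} × {x1}, {g} × {x2}, {f} × {x1, x2}, {f} × {x1, x3}, {f, g} × {x1}, {f, g} × {x2}, {g} × {x1, x2}, {g} × {x1, x3}, {f} × {x1, x2, x3}, {g} × {x1, x2, x3}, {f, g} × {x1, x2}, {f, g} × {x1, x3}, {f, g} × {x1, x2, x3}}; |τ_{X×Y}| = 36.

Enumerate products U × V with U ∈ τ_X, V ∈ τ_Y (deduplicated):
  ∅ × ∅ = {} (∅)
  {f} × {x1} = {(f,x1)}
  {f} × {x2} = {(f,x2)}
  {g} × {x1} = {(g,x1)}
  {g} × {x2} = {(g,x2)}
  {f} × {x1, x2} = {(f,x1), (f,x2)}
  {f} × {x1, x3} = {(f,x1), (f,x3)}
  {f, g} × {x1} = {(f,x1), (g,x1)}
  {f, g} × {x2} = {(f,x2), (g,x2)}
  {g} × {x1, x2} = {(g,x1), (g,x2)}
  {g} × {x1, x3} = {(g,x1), (g,x3)}
  {f} × {x1, x2, x3} = {(f,x1), (f,x2), (f,x3)}
  {g} × {x1, x2, x3} = {(g,x1), (g,x2), (g,x3)}
  {f, g} × {x1, x2} = {(f,x1), (f,x2), (g,x1), (g,x2)}
  {f, g} × {x1, x3} = {(f,x1), (f,x3), (g,x1), (g,x3)}
  {f, g} × {x1, x2, x3} = {(f,x1), (f,x2), (f,x3), (g,x1), (g,x2), (g,x3)}
These 16 distinct sets form the basis B.
Close under arbitrary unions to get τ_{X×Y}; counting gives |τ_{X×Y}| = 36.


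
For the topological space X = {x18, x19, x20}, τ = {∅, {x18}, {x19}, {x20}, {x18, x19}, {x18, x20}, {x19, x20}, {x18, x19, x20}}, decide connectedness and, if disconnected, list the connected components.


(X, τ) is disconnected; components = [{x18}, {x19}, {x20}].

Find clopen sets (U ∈ τ with X ∖ U ∈ τ):
  U = ∅, X ∖ U = {x18, x19, x20} — both open, so U is clopen.
  U = {x18}, X ∖ U = {x19, x20} — both open, so U is clopen.
  U = {x19}, X ∖ U = {x18, x20} — both open, so U is clopen.
  U = {x20}, X ∖ U = {x18, x19} — both open, so U is clopen.
  U = {x18, x19}, X ∖ U = {x20} — both open, so U is clopen.
  U = {x18, x20}, X ∖ U = {x19} — both open, so U is clopen.
  U = {x19, x20}, X ∖ U = {x18} — both open, so U is clopen.
  U = {x18, x19, x20}, X ∖ U = ∅ — both open, so U is clopen.
Nontrivial clopen(s) exist: e.g. {x18}. So (X, τ) is disconnected.
Compute connected components by grouping points that agree on all clopens:
  component: {x18}
  component: {x19}
  component: {x20}


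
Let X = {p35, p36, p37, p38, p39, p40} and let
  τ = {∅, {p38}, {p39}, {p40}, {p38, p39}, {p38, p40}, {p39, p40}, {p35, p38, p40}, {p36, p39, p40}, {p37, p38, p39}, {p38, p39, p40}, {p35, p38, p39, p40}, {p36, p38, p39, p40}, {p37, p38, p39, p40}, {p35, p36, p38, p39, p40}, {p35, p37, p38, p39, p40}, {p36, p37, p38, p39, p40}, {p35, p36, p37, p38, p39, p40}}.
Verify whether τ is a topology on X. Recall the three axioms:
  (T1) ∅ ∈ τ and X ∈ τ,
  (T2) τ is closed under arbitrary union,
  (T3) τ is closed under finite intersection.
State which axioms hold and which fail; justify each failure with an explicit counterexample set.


τ IS a topology on X.

Axiom (T1): ∅ ∈ τ? Yes; X ∈ τ? Yes.
Axiom (T2/T3): check pairwise unions and intersections of members of τ.
All pairwise intersections and unions checked — each lies in τ. Therefore τ satisfies (T1), (T2), (T3): it IS a topology on X.


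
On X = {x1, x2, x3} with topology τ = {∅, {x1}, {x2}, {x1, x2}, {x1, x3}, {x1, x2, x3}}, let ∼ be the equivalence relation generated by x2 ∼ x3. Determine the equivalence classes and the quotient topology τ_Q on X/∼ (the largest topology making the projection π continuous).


X/∼ = {[x1], [x2=x3]}; |τ_Q| = 3.

Equivalence classes: [x1], [x2=x3].
Quotient map π: X → X/∼ sends x1 ↦ [x1], x2 ↦ [x2=x3], x3 ↦ [x2=x3].
For each subset V ⊆ X/∼, compute π^{-1}(V) ⊆ X and check whether π^{-1}(V) ∈ τ. V is open in τ_Q iff π^{-1}(V) ∈ τ.
  V = {}: π^{-1}(V) = ∅ ∈ τ ✓.
  V = {[x1]}: π^{-1}(V) = {x1} ∈ τ ✓.
  V = {[x2=x3]}: π^{-1}(V) = {x2, x3} ∉ τ ✗.
  V = {[x1], [x2=x3]}: π^{-1}(V) = {x1, x2, x3} ∈ τ ✓.
Open sets in the quotient: τ_Q = {{}, {[x1]}, {[x1], [x2=x3]}} (3 elements).


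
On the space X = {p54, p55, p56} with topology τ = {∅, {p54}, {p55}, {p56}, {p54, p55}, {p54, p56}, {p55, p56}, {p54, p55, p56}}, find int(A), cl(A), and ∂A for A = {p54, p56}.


int(A) = {p54, p56}, cl(A) = {p54, p56}, ∂A = ∅.

Closed sets in (X, τ) are complements of opens:
  closed(X, τ) = {∅, {p54}, {p55}, {p56}, {p54, p55}, {p54, p56}, {p55, p56}, {p54, p55, p56}}.
int(A) = ⋃ {U ∈ τ : U ⊆ A}. Opens contained in A: ∅, {p54}, {p56}, {p54, p56}.
Taking the union of these: int(A) = {p54, p56}.
cl(A) = ⋂ {C closed : A ⊆ C}. Closed sets containing A: {p54, p56}, {p54, p55, p56}.
Intersecting these: cl(A) = {p54, p56}.
∂A = cl(A) ∖ int(A) = {p54, p56} ∖ {p54, p56} = ∅.


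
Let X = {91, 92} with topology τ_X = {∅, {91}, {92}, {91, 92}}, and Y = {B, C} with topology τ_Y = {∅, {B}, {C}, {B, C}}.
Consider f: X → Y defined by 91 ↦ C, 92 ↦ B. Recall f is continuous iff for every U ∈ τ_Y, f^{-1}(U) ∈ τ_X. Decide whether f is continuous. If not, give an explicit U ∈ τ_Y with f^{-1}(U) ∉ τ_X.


f IS continuous.

Compute f^{-1}(U) for each U ∈ τ_Y:
  U = ∅: f^{-1}(U) = ∅ ∈ τ_X ✓.
  U = {B}: f^{-1}(U) = {92} ∈ τ_X ✓.
  U = {C}: f^{-1}(U) = {91} ∈ τ_X ✓.
  U = {B, C}: f^{-1}(U) = {91, 92} ∈ τ_X ✓.
Every preimage lies in τ_X, so f IS continuous.


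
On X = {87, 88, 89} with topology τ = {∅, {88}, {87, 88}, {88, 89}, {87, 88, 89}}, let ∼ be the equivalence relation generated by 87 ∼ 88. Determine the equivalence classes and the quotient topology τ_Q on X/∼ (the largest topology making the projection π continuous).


X/∼ = {[87=88], [89]}; |τ_Q| = 3.

Equivalence classes: [87=88], [89].
Quotient map π: X → X/∼ sends 87 ↦ [87=88], 88 ↦ [87=88], 89 ↦ [89].
For each subset V ⊆ X/∼, compute π^{-1}(V) ⊆ X and check whether π^{-1}(V) ∈ τ. V is open in τ_Q iff π^{-1}(V) ∈ τ.
  V = {}: π^{-1}(V) = ∅ ∈ τ ✓.
  V = {[87=88]}: π^{-1}(V) = {87, 88} ∈ τ ✓.
  V = {[89]}: π^{-1}(V) = {89} ∉ τ ✗.
  V = {[87=88], [89]}: π^{-1}(V) = {87, 88, 89} ∈ τ ✓.
Open sets in the quotient: τ_Q = {{}, {[87=88]}, {[87=88], [89]}} (3 elements).


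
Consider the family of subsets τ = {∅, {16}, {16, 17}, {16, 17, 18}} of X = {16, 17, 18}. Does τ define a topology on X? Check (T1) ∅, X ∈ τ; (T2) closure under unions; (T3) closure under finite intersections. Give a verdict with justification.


τ IS a topology on X.

Axiom (T1): ∅ ∈ τ? Yes; X ∈ τ? Yes.
Axiom (T2/T3): check pairwise unions and intersections of members of τ.
All pairwise intersections and unions checked — each lies in τ. Therefore τ satisfies (T1), (T2), (T3): it IS a topology on X.


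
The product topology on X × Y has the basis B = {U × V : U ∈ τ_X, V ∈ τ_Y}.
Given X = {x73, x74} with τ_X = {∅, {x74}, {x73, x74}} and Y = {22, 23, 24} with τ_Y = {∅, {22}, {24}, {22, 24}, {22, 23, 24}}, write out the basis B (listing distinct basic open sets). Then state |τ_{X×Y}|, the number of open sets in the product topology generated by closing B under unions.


Basis B = {∅ × ∅, {x74} × {22}, {x74} × {24}, {x73, x74} × {22}, {x73, x74} × {24}, {x74} × {22, 24}, {x74} × {22, 23, 24}, {x73, x74} × {22, 24}, {x73, x74} × {22, 23, 24}}; |τ_{X×Y}| = 14.

Enumerate products U × V with U ∈ τ_X, V ∈ τ_Y (deduplicated):
  ∅ × ∅ = {} (∅)
  {x74} × {22} = {(x74,22)}
  {x74} × {24} = {(x74,24)}
  {x73, x74} × {22} = {(x73,22), (x74,22)}
  {x73, x74} × {24} = {(x73,24), (x74,24)}
  {x74} × {22, 24} = {(x74,22), (x74,24)}
  {x74} × {22, 23, 24} = {(x74,22), (x74,23), (x74,24)}
  {x73, x74} × {22, 24} = {(x73,22), (x73,24), (x74,22), (x74,24)}
  {x73, x74} × {22, 23, 24} = {(x73,22), (x73,23), (x73,24), (x74,22), (x74,23), (x74,24)}
These 9 distinct sets form the basis B.
Close under arbitrary unions to get τ_{X×Y}; counting gives |τ_{X×Y}| = 14.


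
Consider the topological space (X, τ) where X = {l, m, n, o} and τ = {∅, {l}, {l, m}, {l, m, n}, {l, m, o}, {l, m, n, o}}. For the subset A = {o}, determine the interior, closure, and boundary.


int(A) = ∅, cl(A) = {o}, ∂A = {o}.

Closed sets in (X, τ) are complements of opens:
  closed(X, τ) = {∅, {n}, {o}, {n, o}, {m, n, o}, {l, m, n, o}}.
int(A) = ⋃ {U ∈ τ : U ⊆ A}. Opens contained in A: ∅.
Taking the union of these: int(A) = ∅.
cl(A) = ⋂ {C closed : A ⊆ C}. Closed sets containing A: {o}, {n, o}, {m, n, o}, {l, m, n, o}.
Intersecting these: cl(A) = {o}.
∂A = cl(A) ∖ int(A) = {o} ∖ ∅ = {o}.


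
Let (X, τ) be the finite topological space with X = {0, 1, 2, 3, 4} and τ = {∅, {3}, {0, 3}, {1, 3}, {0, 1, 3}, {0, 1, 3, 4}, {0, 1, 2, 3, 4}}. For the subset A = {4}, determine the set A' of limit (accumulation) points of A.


A' = {2}

For each x ∈ X, list the open sets U ∈ τ with x ∈ U, then check whether U ∩ (A ∖ {x}) ≠ ∅ for every such U.
  x = 0: open {0, 3} ∋ x has {0, 3} ∩ (A ∖ {0}) = ∅, so x is NOT a limit point.
  x = 1: open {1, 3} ∋ x has {1, 3} ∩ (A ∖ {1}) = ∅, so x is NOT a limit point.
  x = 2: opens ∋ x are {0, 1, 2, 3, 4}; each meets A ∖ {2}, so x IS a limit point.
  x = 3: open {3} ∋ x has {3} ∩ (A ∖ {3}) = ∅, so x is NOT a limit point.
  x = 4: open {0, 1, 3, 4} ∋ x has {0, 1, 3, 4} ∩ (A ∖ {4}) = ∅, so x is NOT a limit point.
Collecting: A' = {2}.


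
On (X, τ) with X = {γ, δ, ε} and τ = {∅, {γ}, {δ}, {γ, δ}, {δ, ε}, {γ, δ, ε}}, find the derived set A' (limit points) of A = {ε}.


A' = ∅

For each x ∈ X, list the open sets U ∈ τ with x ∈ U, then check whether U ∩ (A ∖ {x}) ≠ ∅ for every such U.
  x = γ: open {γ} ∋ x has {γ} ∩ (A ∖ {γ}) = ∅, so x is NOT a limit point.
  x = δ: open {δ} ∋ x has {δ} ∩ (A ∖ {δ}) = ∅, so x is NOT a limit point.
  x = ε: open {δ, ε} ∋ x has {δ, ε} ∩ (A ∖ {ε}) = ∅, so x is NOT a limit point.
Collecting: A' = ∅.


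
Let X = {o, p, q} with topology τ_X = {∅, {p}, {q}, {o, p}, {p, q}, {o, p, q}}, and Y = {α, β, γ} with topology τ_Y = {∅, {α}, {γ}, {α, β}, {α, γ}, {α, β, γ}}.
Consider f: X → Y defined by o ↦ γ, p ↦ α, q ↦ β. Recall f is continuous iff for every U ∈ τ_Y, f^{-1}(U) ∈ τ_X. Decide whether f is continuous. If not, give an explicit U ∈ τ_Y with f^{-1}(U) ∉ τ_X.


f is NOT continuous.

Compute f^{-1}(U) for each U ∈ τ_Y:
  U = ∅: f^{-1}(U) = ∅ ∈ τ_X ✓.
  U = {α}: f^{-1}(U) = {p} ∈ τ_X ✓.
  U = {γ}: f^{-1}(U) = {o} ∉ τ_X ✗.
  U = {α, β}: f^{-1}(U) = {p, q} ∈ τ_X ✓.
  U = {α, γ}: f^{-1}(U) = {o, p} ∈ τ_X ✓.
  U = {α, β, γ}: f^{-1}(U) = {o, p, q} ∈ τ_X ✓.
Found U = {γ} with f^{-1}(U) = {o} not in τ_X. Therefore f is NOT continuous.


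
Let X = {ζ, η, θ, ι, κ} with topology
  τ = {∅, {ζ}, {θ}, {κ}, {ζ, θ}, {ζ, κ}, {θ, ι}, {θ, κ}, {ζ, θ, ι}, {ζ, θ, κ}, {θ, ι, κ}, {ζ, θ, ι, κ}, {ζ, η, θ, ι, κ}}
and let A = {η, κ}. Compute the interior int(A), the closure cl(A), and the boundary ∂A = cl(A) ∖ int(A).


int(A) = {κ}, cl(A) = {η, κ}, ∂A = {η}.

Closed sets in (X, τ) are complements of opens:
  closed(X, τ) = {∅, {η}, {ζ, η}, {η, ι}, {η, κ}, {ζ, η, ι}, {ζ, η, κ}, {η, θ, ι}, {η, ι, κ}, {ζ, η, θ, ι}, {ζ, η, ι, κ}, {η, θ, ι, κ}, {ζ, η, θ, ι, κ}}.
int(A) = ⋃ {U ∈ τ : U ⊆ A}. Opens contained in A: ∅, {κ}.
Taking the union of these: int(A) = {κ}.
cl(A) = ⋂ {C closed : A ⊆ C}. Closed sets containing A: {η, κ}, {ζ, η, κ}, {η, ι, κ}, {ζ, η, ι, κ}, {η, θ, ι, κ}, {ζ, η, θ, ι, κ}.
Intersecting these: cl(A) = {η, κ}.
∂A = cl(A) ∖ int(A) = {η, κ} ∖ {κ} = {η}.


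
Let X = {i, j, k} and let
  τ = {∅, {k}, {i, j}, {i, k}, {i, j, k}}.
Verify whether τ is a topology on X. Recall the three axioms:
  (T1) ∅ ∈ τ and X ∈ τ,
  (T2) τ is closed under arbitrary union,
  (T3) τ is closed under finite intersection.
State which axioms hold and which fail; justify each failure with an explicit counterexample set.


τ is NOT a topology on X.

Axiom (T1): ∅ ∈ τ? Yes; X ∈ τ? Yes.
Axiom (T2/T3): check pairwise unions and intersections of members of τ.
Counterexample for (T3): {i, j} ∩ {i, k} = {i} ∉ τ. Therefore τ is NOT a topology.


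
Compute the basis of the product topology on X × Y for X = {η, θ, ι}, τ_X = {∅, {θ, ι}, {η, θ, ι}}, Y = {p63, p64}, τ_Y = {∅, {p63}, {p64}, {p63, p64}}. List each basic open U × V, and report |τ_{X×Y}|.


Basis B = {∅ × ∅, {θ, ι} × {p63}, {θ, ι} × {p64}, {η, θ, ι} × {p63}, {η, θ, ι} × {p64}, {θ, ι} × {p63, p64}, {η, θ, ι} × {p63, p64}}; |τ_{X×Y}| = 9.

Enumerate products U × V with U ∈ τ_X, V ∈ τ_Y (deduplicated):
  ∅ × ∅ = {} (∅)
  {θ, ι} × {p63} = {(θ,p63), (ι,p63)}
  {θ, ι} × {p64} = {(θ,p64), (ι,p64)}
  {η, θ, ι} × {p63} = {(η,p63), (θ,p63), (ι,p63)}
  {η, θ, ι} × {p64} = {(η,p64), (θ,p64), (ι,p64)}
  {θ, ι} × {p63, p64} = {(θ,p63), (θ,p64), (ι,p63), (ι,p64)}
  {η, θ, ι} × {p63, p64} = {(η,p63), (η,p64), (θ,p63), (θ,p64), (ι,p63), (ι,p64)}
These 7 distinct sets form the basis B.
Close under arbitrary unions to get τ_{X×Y}; counting gives |τ_{X×Y}| = 9.


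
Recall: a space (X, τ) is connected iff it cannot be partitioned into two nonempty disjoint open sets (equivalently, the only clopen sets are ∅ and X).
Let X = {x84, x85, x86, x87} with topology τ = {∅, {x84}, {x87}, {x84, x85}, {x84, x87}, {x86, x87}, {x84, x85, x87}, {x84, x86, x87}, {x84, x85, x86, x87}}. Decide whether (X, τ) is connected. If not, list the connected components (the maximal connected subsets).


(X, τ) is disconnected; components = [{x84, x85}, {x86, x87}].

Find clopen sets (U ∈ τ with X ∖ U ∈ τ):
  U = ∅, X ∖ U = {x84, x85, x86, x87} — both open, so U is clopen.
  U = {x84, x85}, X ∖ U = {x86, x87} — both open, so U is clopen.
  U = {x86, x87}, X ∖ U = {x84, x85} — both open, so U is clopen.
  U = {x84, x85, x86, x87}, X ∖ U = ∅ — both open, so U is clopen.
Nontrivial clopen(s) exist: e.g. {x84, x85}. So (X, τ) is disconnected.
Compute connected components by grouping points that agree on all clopens:
  component: {x84, x85}
  component: {x86, x87}


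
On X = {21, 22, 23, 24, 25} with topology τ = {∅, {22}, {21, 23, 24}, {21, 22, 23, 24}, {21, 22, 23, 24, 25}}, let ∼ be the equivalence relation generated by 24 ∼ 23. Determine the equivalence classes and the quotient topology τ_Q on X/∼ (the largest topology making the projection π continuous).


X/∼ = {[21], [22], [23=24], [25]}; |τ_Q| = 5.

Equivalence classes: [21], [22], [23=24], [25].
Quotient map π: X → X/∼ sends 21 ↦ [21], 22 ↦ [22], 23 ↦ [23=24], 24 ↦ [23=24], 25 ↦ [25].
For each subset V ⊆ X/∼, compute π^{-1}(V) ⊆ X and check whether π^{-1}(V) ∈ τ. V is open in τ_Q iff π^{-1}(V) ∈ τ.
  V = {}: π^{-1}(V) = ∅ ∈ τ ✓.
  V = {[21]}: π^{-1}(V) = {21} ∉ τ ✗.
  V = {[22]}: π^{-1}(V) = {22} ∈ τ ✓.
  V = {[21], [22]}: π^{-1}(V) = {21, 22} ∉ τ ✗.
  V = {[23=24]}: π^{-1}(V) = {23, 24} ∉ τ ✗.
  V = {[21], [23=24]}: π^{-1}(V) = {21, 23, 24} ∈ τ ✓.
  V = {[22], [23=24]}: π^{-1}(V) = {22, 23, 24} ∉ τ ✗.
  V = {[21], [22], [23=24]}: π^{-1}(V) = {21, 22, 23, 24} ∈ τ ✓.
  V = {[25]}: π^{-1}(V) = {25} ∉ τ ✗.
  V = {[21], [25]}: π^{-1}(V) = {21, 25} ∉ τ ✗.
  V = {[22], [25]}: π^{-1}(V) = {22, 25} ∉ τ ✗.
  V = {[21], [22], [25]}: π^{-1}(V) = {21, 22, 25} ∉ τ ✗.
  V = {[23=24], [25]}: π^{-1}(V) = {23, 24, 25} ∉ τ ✗.
  V = {[21], [23=24], [25]}: π^{-1}(V) = {21, 23, 24, 25} ∉ τ ✗.
  V = {[22], [23=24], [25]}: π^{-1}(V) = {22, 23, 24, 25} ∉ τ ✗.
  V = {[21], [22], [23=24], [25]}: π^{-1}(V) = {21, 22, 23, 24, 25} ∈ τ ✓.
Open sets in the quotient: τ_Q = {{}, {[22]}, {[21], [23=24]}, {[21], [22], [23=24]}, {[21], [22], [23=24], [25]}} (5 elements).


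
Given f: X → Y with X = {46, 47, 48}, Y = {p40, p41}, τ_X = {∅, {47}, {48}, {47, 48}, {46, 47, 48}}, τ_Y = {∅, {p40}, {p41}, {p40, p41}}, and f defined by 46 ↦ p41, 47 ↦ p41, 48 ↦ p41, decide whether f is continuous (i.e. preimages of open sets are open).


f IS continuous.

Compute f^{-1}(U) for each U ∈ τ_Y:
  U = ∅: f^{-1}(U) = ∅ ∈ τ_X ✓.
  U = {p40}: f^{-1}(U) = ∅ ∈ τ_X ✓.
  U = {p41}: f^{-1}(U) = {46, 47, 48} ∈ τ_X ✓.
  U = {p40, p41}: f^{-1}(U) = {46, 47, 48} ∈ τ_X ✓.
Every preimage lies in τ_X, so f IS continuous.


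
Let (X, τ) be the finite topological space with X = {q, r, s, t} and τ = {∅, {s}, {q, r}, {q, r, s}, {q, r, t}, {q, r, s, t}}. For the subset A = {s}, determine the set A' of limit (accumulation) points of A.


A' = ∅

For each x ∈ X, list the open sets U ∈ τ with x ∈ U, then check whether U ∩ (A ∖ {x}) ≠ ∅ for every such U.
  x = q: open {q, r} ∋ x has {q, r} ∩ (A ∖ {q}) = ∅, so x is NOT a limit point.
  x = r: open {q, r} ∋ x has {q, r} ∩ (A ∖ {r}) = ∅, so x is NOT a limit point.
  x = s: open {s} ∋ x has {s} ∩ (A ∖ {s}) = ∅, so x is NOT a limit point.
  x = t: open {q, r, t} ∋ x has {q, r, t} ∩ (A ∖ {t}) = ∅, so x is NOT a limit point.
Collecting: A' = ∅.


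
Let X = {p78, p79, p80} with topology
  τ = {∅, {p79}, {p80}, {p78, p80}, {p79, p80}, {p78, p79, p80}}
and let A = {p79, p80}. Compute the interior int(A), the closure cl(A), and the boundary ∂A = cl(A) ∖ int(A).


int(A) = {p79, p80}, cl(A) = {p78, p79, p80}, ∂A = {p78}.

Closed sets in (X, τ) are complements of opens:
  closed(X, τ) = {∅, {p78}, {p79}, {p78, p79}, {p78, p80}, {p78, p79, p80}}.
int(A) = ⋃ {U ∈ τ : U ⊆ A}. Opens contained in A: ∅, {p79}, {p80}, {p79, p80}.
Taking the union of these: int(A) = {p79, p80}.
cl(A) = ⋂ {C closed : A ⊆ C}. Closed sets containing A: {p78, p79, p80}.
Intersecting these: cl(A) = {p78, p79, p80}.
∂A = cl(A) ∖ int(A) = {p78, p79, p80} ∖ {p79, p80} = {p78}.


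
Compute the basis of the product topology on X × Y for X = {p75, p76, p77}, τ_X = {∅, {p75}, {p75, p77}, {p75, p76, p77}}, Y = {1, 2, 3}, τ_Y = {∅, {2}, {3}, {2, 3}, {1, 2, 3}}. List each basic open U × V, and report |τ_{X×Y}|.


Basis B = {∅ × ∅, {p75} × {2}, {p75} × {3}, {p75} × {2, 3}, {p75, p77} × {2}, {p75, p77} × {3}, {p75} × {1, 2, 3}, {p75, p76, p77} × {2}, {p75, p76, p77} × {3}, {p75, p77} × {2, 3}, {p75, p77} × {1, 2, 3}, {p75, p76, p77} × {2, 3}, {p75, p76, p77} × {1, 2, 3}}; |τ_{X×Y}| = 30.

Enumerate products U × V with U ∈ τ_X, V ∈ τ_Y (deduplicated):
  ∅ × ∅ = {} (∅)
  {p75} × {2} = {(p75,2)}
  {p75} × {3} = {(p75,3)}
  {p75} × {2, 3} = {(p75,2), (p75,3)}
  {p75, p77} × {2} = {(p75,2), (p77,2)}
  {p75, p77} × {3} = {(p75,3), (p77,3)}
  {p75} × {1, 2, 3} = {(p75,1), (p75,2), (p75,3)}
  {p75, p76, p77} × {2} = {(p75,2), (p76,2), (p77,2)}
  {p75, p76, p77} × {3} = {(p75,3), (p76,3), (p77,3)}
  {p75, p77} × {2, 3} = {(p75,2), (p75,3), (p77,2), (p77,3)}
  {p75, p77} × {1, 2, 3} = {(p75,1), (p75,2), (p75,3), (p77,1), (p77,2), (p77,3)}
  {p75, p76, p77} × {2, 3} = {(p75,2), (p75,3), (p76,2), (p76,3), (p77,2), (p77,3)}
  {p75, p76, p77} × {1, 2, 3} = {(p75,1), (p75,2), (p75,3), (p76,1), (p76,2), (p76,3), (p77,1), (p77,2), (p77,3)}
These 13 distinct sets form the basis B.
Close under arbitrary unions to get τ_{X×Y}; counting gives |τ_{X×Y}| = 30.


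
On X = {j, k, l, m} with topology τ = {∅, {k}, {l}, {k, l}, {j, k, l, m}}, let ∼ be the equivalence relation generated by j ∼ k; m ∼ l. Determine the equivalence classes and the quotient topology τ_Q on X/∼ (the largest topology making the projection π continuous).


X/∼ = {[j=k], [l=m]}; |τ_Q| = 2.

Equivalence classes: [j=k], [l=m].
Quotient map π: X → X/∼ sends j ↦ [j=k], k ↦ [j=k], l ↦ [l=m], m ↦ [l=m].
For each subset V ⊆ X/∼, compute π^{-1}(V) ⊆ X and check whether π^{-1}(V) ∈ τ. V is open in τ_Q iff π^{-1}(V) ∈ τ.
  V = {}: π^{-1}(V) = ∅ ∈ τ ✓.
  V = {[j=k]}: π^{-1}(V) = {j, k} ∉ τ ✗.
  V = {[l=m]}: π^{-1}(V) = {l, m} ∉ τ ✗.
  V = {[j=k], [l=m]}: π^{-1}(V) = {j, k, l, m} ∈ τ ✓.
Open sets in the quotient: τ_Q = {{}, {[j=k], [l=m]}} (2 elements).


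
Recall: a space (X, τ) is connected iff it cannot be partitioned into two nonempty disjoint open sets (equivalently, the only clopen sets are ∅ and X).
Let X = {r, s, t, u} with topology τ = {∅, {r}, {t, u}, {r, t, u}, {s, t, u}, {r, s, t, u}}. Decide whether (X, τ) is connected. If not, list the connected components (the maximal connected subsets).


(X, τ) is disconnected; components = [{r}, {s, t, u}].

Find clopen sets (U ∈ τ with X ∖ U ∈ τ):
  U = ∅, X ∖ U = {r, s, t, u} — both open, so U is clopen.
  U = {r}, X ∖ U = {s, t, u} — both open, so U is clopen.
  U = {s, t, u}, X ∖ U = {r} — both open, so U is clopen.
  U = {r, s, t, u}, X ∖ U = ∅ — both open, so U is clopen.
Nontrivial clopen(s) exist: e.g. {r}. So (X, τ) is disconnected.
Compute connected components by grouping points that agree on all clopens:
  component: {r}
  component: {s, t, u}


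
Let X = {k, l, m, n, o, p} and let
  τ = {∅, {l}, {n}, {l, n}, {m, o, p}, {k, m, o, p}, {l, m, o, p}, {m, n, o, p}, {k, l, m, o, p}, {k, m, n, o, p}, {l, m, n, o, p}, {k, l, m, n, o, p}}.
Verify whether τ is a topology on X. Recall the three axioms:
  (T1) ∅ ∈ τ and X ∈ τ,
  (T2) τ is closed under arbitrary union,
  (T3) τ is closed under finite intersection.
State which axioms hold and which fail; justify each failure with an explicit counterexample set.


τ IS a topology on X.

Axiom (T1): ∅ ∈ τ? Yes; X ∈ τ? Yes.
Axiom (T2/T3): check pairwise unions and intersections of members of τ.
All pairwise intersections and unions checked — each lies in τ. Therefore τ satisfies (T1), (T2), (T3): it IS a topology on X.
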